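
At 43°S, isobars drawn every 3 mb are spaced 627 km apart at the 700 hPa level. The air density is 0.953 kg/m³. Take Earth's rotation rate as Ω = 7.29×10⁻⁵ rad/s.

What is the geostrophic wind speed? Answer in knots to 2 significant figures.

9.8 knots

Coriolis parameter at 43°S:
f = 2Ω sin φ = 2 × 7.29×10⁻⁵ × sin 43° = 9.94×10⁻⁵ s⁻¹
Pressure gradient: |∂P/∂n| = 300 Pa / 627000 m = 4.78×10⁻⁴ Pa/m
Geostrophic balance (pressure-gradient force = Coriolis force):
V_g = (1/(fρ)) |∂P/∂n| = 4.78×10⁻⁴ / (9.94×10⁻⁵ × 0.953) = 5.05 m/s
Converting: 5.05 m/s × 1.944 = 9.8 knots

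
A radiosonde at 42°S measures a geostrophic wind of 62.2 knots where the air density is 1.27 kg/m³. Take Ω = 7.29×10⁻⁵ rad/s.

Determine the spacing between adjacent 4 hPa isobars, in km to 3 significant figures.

101 km

Coriolis parameter at 42°S:
f = 2Ω sin φ = 2 × 7.29×10⁻⁵ × sin 42° = 9.76×10⁻⁵ s⁻¹
Wind speed in SI: 62.2 knots = 32.0 m/s
Geostrophic balance rearranged: |∂P/∂n| = f ρ V_g
|∂P/∂n| = 9.76×10⁻⁵ × 1.27 × 32.0 = 3.96×10⁻³ Pa/m
Isobar spacing: Δn = ΔP/|∂P/∂n| = 400 Pa / 3.96×10⁻³ Pa/m = 100893 m ≈ 101 km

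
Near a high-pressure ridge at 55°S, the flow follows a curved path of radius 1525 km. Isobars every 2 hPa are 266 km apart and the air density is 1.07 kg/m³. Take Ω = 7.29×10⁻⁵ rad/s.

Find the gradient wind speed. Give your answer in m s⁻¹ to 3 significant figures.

Coriolis parameter at 55°S:
f = 2Ω sin φ = 2 × 7.29×10⁻⁵ × sin 55° = 1.19×10⁻⁴ s⁻¹
Pressure gradient: |∂P/∂n| = 200 Pa / 266000 m = 7.52×10⁻⁴ Pa/m
Geostrophic speed: V_g = |∂P/∂n|/(fρ) = 7.52×10⁻⁴/(1.19×10⁻⁴ × 1.07) = 5.88 m/s
Around a high, pressure-gradient force acts outward with centrifugal, so Coriolis balances both:
fV = (1/ρ)|∂P/∂n| + V²/R  →  V² − fR·V + fR·V_g = 0
With fR = 1.19×10⁻⁴ × 1525×10³ m = 182 m/s:
V = [fR − √((fR)² − 4 fR V_g)]/2 = [182 − √(182² − 4×182×5.88)]/2 = 6.09 m/s
Supergeostrophic (V > V_g = 5.88 m/s), as expected around a high.

6.09 m s⁻¹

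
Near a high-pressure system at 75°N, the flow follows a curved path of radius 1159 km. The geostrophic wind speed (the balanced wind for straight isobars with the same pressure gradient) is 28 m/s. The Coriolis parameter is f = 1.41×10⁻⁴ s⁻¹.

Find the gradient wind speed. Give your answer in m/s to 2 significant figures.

36 m/s

Around a high, pressure-gradient force acts outward with centrifugal, so Coriolis balances both:
fV = (1/ρ)|∂P/∂n| + V²/R  →  V² − fR·V + fR·V_g = 0
With fR = 1.41×10⁻⁴ × 1159×10³ m = 163 m/s:
V = [fR − √((fR)² − 4 fR V_g)]/2 = [163 − √(163² − 4×163×28)]/2 = 35.9 m/s
Supergeostrophic (V > V_g = 28 m/s), as expected around a high.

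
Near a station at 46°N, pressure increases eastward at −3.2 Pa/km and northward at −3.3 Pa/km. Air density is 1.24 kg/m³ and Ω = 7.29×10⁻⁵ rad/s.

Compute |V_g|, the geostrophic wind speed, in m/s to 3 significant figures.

Coriolis parameter at 46°N:
f = 2Ω sin φ = 2 × 7.29×10⁻⁵ × sin 46° = 1.05×10⁻⁴ s⁻¹
Component geostrophic relations (x east, y north):
u_g = −(1/(fρ)) ∂P/∂y,  v_g = (1/(fρ)) ∂P/∂x
u_g = −(−3.3×10⁻³)/(1.05×10⁻⁴ × 1.24) = 25.4 m/s;  v_g = (−3.2×10⁻³)/(1.05×10⁻⁴ × 1.24) = −24.6 m/s
|V_g| = √(u_g² + v_g²) = 35.3 m/s

35.3 m/s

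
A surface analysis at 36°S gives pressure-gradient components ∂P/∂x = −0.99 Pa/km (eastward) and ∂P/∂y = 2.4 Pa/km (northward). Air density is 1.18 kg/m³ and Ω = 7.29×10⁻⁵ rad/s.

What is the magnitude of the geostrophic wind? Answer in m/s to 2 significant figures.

Coriolis parameter at 36°S:
f = 2Ω sin φ = 2 × 7.29×10⁻⁵ × sin 36° = 8.57×10⁻⁵ s⁻¹
In the Southern Hemisphere f is negative: f = −8.57×10⁻⁵ s⁻¹.
Component geostrophic relations (x east, y north):
u_g = −(1/(fρ)) ∂P/∂y,  v_g = (1/(fρ)) ∂P/∂x
u_g = −(2.4×10⁻³)/(−8.57×10⁻⁵ × 1.18) = 23.7 m/s;  v_g = (−0.99×10⁻³)/(−8.57×10⁻⁵ × 1.18) = 9.79 m/s
|V_g| = √(u_g² + v_g²) = 25.7 m/s

26 m/s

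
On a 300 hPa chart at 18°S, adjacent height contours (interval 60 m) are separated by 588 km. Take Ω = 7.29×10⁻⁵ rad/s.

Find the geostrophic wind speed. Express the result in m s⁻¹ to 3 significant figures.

22.2 m s⁻¹

Coriolis parameter at 18°S:
f = 2Ω sin φ = 2 × 7.29×10⁻⁵ × sin 18° = 4.51×10⁻⁵ s⁻¹
Height gradient: |∂Z/∂n| = 60 m / 588000 m = 1.02×10⁻⁴
On a pressure surface, geostrophic balance gives V_g = (g/f)|∂Z/∂n|:
V_g = 9.81 × 1.02×10⁻⁴ / 4.51×10⁻⁵ = 22.2 m/s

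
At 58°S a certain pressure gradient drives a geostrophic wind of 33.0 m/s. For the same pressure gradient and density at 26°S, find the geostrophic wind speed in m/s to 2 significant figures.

64 m/s

With the same pressure gradient and density, V_g ∝ 1/f ∝ 1/sin φ.
V₂ = V₁ · sin φ₁ / sin φ₂ = 33.0 × sin 58° / sin 26°
V₂ = 33.0 × 0.8480/0.4384 = 64 m/s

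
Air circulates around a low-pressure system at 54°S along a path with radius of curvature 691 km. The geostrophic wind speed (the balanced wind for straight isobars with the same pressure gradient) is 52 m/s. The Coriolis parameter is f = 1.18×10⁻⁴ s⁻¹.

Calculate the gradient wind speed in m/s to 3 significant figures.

36.1 m/s

Around a low, centrifugal force acts outward with Coriolis, so pressure-gradient force balances both:
(1/ρ)|∂P/∂n| = fV + V²/R  →  V² + fR·V − fR·V_g = 0
With fR = 1.18×10⁻⁴ × 691×10³ m = 81.5 m/s:
V = [−fR + √((fR)² + 4 fR V_g)]/2 = [−81.5 + √(81.5² + 4×81.5×52)]/2 = 36.1 m/s
Subgeostrophic (V < V_g = 52 m/s), as expected around a low.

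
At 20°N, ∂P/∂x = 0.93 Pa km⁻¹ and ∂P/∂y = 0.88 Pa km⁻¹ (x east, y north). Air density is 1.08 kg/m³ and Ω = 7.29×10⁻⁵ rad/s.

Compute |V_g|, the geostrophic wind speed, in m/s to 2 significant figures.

Coriolis parameter at 20°N:
f = 2Ω sin φ = 2 × 7.29×10⁻⁵ × sin 20° = 4.99×10⁻⁵ s⁻¹
Component geostrophic relations (x east, y north):
u_g = −(1/(fρ)) ∂P/∂y,  v_g = (1/(fρ)) ∂P/∂x
u_g = −(0.88×10⁻³)/(4.99×10⁻⁵ × 1.08) = −16.3 m/s;  v_g = (0.93×10⁻³)/(4.99×10⁻⁵ × 1.08) = 17.3 m/s
|V_g| = √(u_g² + v_g²) = 23.8 m/s

24 m/s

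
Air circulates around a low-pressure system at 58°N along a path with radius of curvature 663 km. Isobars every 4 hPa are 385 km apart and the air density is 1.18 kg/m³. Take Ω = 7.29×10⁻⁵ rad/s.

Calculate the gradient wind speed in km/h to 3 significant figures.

Coriolis parameter at 58°N:
f = 2Ω sin φ = 2 × 7.29×10⁻⁵ × sin 58° = 1.24×10⁻⁴ s⁻¹
Pressure gradient: |∂P/∂n| = 400 Pa / 385000 m = 1.04×10⁻³ Pa/m
Geostrophic speed: V_g = |∂P/∂n|/(fρ) = 1.04×10⁻³/(1.24×10⁻⁴ × 1.18) = 7.12 m/s
Around a low, centrifugal force acts outward with Coriolis, so pressure-gradient force balances both:
(1/ρ)|∂P/∂n| = fV + V²/R  →  V² + fR·V − fR·V_g = 0
With fR = 1.24×10⁻⁴ × 663×10³ m = 82.0 m/s:
V = [−fR + √((fR)² + 4 fR V_g)]/2 = [−82.0 + √(82.0² + 4×82.0×7.12)]/2 = 6.59 m/s
Subgeostrophic (V < V_g = 7.12 m/s), as expected around a low.
Converting: 6.59 m/s × 3.6 = 23.7 km/h

23.7 km/h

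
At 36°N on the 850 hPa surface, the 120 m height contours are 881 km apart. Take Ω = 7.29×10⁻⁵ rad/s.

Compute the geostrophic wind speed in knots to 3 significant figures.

30.3 knots

Coriolis parameter at 36°N:
f = 2Ω sin φ = 2 × 7.29×10⁻⁵ × sin 36° = 8.57×10⁻⁵ s⁻¹
Height gradient: |∂Z/∂n| = 120 m / 881000 m = 1.36×10⁻⁴
On a pressure surface, geostrophic balance gives V_g = (g/f)|∂Z/∂n|:
V_g = 9.81 × 1.36×10⁻⁴ / 8.57×10⁻⁵ = 15.6 m/s
Converting: 15.6 m/s × 1.944 = 30.3 knots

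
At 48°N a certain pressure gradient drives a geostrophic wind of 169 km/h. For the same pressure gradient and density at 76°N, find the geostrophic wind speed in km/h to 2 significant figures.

With the same pressure gradient and density, V_g ∝ 1/f ∝ 1/sin φ.
V₂ = V₁ · sin φ₁ / sin φ₂ = 169 × sin 48° / sin 76°
V₂ = 169 × 0.7431/0.9703 = 130 km/h

130 km/h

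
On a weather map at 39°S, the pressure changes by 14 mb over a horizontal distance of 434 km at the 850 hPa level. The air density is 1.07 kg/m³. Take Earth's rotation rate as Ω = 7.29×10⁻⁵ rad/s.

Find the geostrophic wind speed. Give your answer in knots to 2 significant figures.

Coriolis parameter at 39°S:
f = 2Ω sin φ = 2 × 7.29×10⁻⁵ × sin 39° = 9.18×10⁻⁵ s⁻¹
Pressure gradient: |∂P/∂n| = 1400 Pa / 434000 m = 3.23×10⁻³ Pa/m
Geostrophic balance (pressure-gradient force = Coriolis force):
V_g = (1/(fρ)) |∂P/∂n| = 3.23×10⁻³ / (9.18×10⁻⁵ × 1.07) = 32.9 m/s
Converting: 32.9 m/s × 1.944 = 64 knots

64 knots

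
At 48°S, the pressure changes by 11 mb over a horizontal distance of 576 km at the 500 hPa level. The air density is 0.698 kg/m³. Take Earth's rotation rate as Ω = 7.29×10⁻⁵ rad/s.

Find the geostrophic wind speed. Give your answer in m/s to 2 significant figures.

Coriolis parameter at 48°S:
f = 2Ω sin φ = 2 × 7.29×10⁻⁵ × sin 48° = 1.08×10⁻⁴ s⁻¹
Pressure gradient: |∂P/∂n| = 1100 Pa / 576000 m = 1.91×10⁻³ Pa/m
Geostrophic balance (pressure-gradient force = Coriolis force):
V_g = (1/(fρ)) |∂P/∂n| = 1.91×10⁻³ / (1.08×10⁻⁴ × 0.698) = 25.3 m/s

25 m/s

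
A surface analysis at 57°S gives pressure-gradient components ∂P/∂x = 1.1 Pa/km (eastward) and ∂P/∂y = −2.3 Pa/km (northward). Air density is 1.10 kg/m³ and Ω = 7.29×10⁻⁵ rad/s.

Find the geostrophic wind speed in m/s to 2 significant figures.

19 m/s

Coriolis parameter at 57°S:
f = 2Ω sin φ = 2 × 7.29×10⁻⁵ × sin 57° = 1.22×10⁻⁴ s⁻¹
In the Southern Hemisphere f is negative: f = −1.22×10⁻⁴ s⁻¹.
Component geostrophic relations (x east, y north):
u_g = −(1/(fρ)) ∂P/∂y,  v_g = (1/(fρ)) ∂P/∂x
u_g = −(−2.3×10⁻³)/(−1.22×10⁻⁴ × 1.10) = −17.1 m/s;  v_g = (1.1×10⁻³)/(−1.22×10⁻⁴ × 1.10) = −8.18 m/s
|V_g| = √(u_g² + v_g²) = 19.0 m/s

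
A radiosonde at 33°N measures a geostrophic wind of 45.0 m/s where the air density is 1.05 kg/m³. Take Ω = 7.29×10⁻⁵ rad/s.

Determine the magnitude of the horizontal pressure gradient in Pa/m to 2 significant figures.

Coriolis parameter at 33°N:
f = 2Ω sin φ = 2 × 7.29×10⁻⁵ × sin 33° = 7.94×10⁻⁵ s⁻¹
Geostrophic balance rearranged: |∂P/∂n| = f ρ V_g
|∂P/∂n| = 7.94×10⁻⁵ × 1.05 × 45.0 = 3.75×10⁻³ Pa/m

3.8×10⁻³ Pa/m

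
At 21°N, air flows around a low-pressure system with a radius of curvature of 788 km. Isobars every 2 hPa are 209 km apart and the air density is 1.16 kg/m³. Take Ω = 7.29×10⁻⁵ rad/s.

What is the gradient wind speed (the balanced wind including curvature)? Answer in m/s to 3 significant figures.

12.2 m/s

Coriolis parameter at 21°N:
f = 2Ω sin φ = 2 × 7.29×10⁻⁵ × sin 21° = 5.23×10⁻⁵ s⁻¹
Pressure gradient: |∂P/∂n| = 200 Pa / 209000 m = 9.57×10⁻⁴ Pa/m
Geostrophic speed: V_g = |∂P/∂n|/(fρ) = 9.57×10⁻⁴/(5.23×10⁻⁵ × 1.16) = 15.8 m/s
Around a low, centrifugal force acts outward with Coriolis, so pressure-gradient force balances both:
(1/ρ)|∂P/∂n| = fV + V²/R  →  V² + fR·V − fR·V_g = 0
With fR = 5.23×10⁻⁵ × 788×10³ m = 41.2 m/s:
V = [−fR + √((fR)² + 4 fR V_g)]/2 = [−41.2 + √(41.2² + 4×41.2×15.8)]/2 = 12.2 m/s
Subgeostrophic (V < V_g = 15.8 m/s), as expected around a low.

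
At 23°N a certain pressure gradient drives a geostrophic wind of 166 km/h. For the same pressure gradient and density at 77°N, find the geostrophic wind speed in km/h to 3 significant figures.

66.6 km/h

With the same pressure gradient and density, V_g ∝ 1/f ∝ 1/sin φ.
V₂ = V₁ · sin φ₁ / sin φ₂ = 166 × sin 23° / sin 77°
V₂ = 166 × 0.3907/0.9744 = 66.6 km/h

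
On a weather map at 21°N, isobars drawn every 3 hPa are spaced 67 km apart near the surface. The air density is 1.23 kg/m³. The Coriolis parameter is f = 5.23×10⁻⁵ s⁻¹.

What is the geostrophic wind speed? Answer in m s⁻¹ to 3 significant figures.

Pressure gradient: |∂P/∂n| = 300 Pa / 67000 m = 4.48×10⁻³ Pa/m
Geostrophic balance (pressure-gradient force = Coriolis force):
V_g = (1/(fρ)) |∂P/∂n| = 4.48×10⁻³ / (5.23×10⁻⁵ × 1.23) = 69.6 m/s

69.6 m s⁻¹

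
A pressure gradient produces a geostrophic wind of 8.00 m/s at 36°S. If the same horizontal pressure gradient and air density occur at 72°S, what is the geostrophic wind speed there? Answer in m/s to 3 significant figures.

With the same pressure gradient and density, V_g ∝ 1/f ∝ 1/sin φ.
V₂ = V₁ · sin φ₁ / sin φ₂ = 8.00 × sin 36° / sin 72°
V₂ = 8.00 × 0.5878/0.9511 = 4.94 m/s

4.94 m/s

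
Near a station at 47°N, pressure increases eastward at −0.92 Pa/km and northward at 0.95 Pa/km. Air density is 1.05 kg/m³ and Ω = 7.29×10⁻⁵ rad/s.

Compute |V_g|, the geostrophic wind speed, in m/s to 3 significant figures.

11.8 m/s

Coriolis parameter at 47°N:
f = 2Ω sin φ = 2 × 7.29×10⁻⁵ × sin 47° = 1.07×10⁻⁴ s⁻¹
Component geostrophic relations (x east, y north):
u_g = −(1/(fρ)) ∂P/∂y,  v_g = (1/(fρ)) ∂P/∂x
u_g = −(0.95×10⁻³)/(1.07×10⁻⁴ × 1.05) = −8.48 m/s;  v_g = (−0.92×10⁻³)/(1.07×10⁻⁴ × 1.05) = −8.22 m/s
|V_g| = √(u_g² + v_g²) = 11.8 m/s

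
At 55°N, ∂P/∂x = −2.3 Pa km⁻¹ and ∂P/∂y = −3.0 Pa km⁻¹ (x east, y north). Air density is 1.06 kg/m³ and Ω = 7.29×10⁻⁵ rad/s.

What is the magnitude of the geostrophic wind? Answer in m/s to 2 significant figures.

Coriolis parameter at 55°N:
f = 2Ω sin φ = 2 × 7.29×10⁻⁵ × sin 55° = 1.19×10⁻⁴ s⁻¹
Component geostrophic relations (x east, y north):
u_g = −(1/(fρ)) ∂P/∂y,  v_g = (1/(fρ)) ∂P/∂x
u_g = −(−3.0×10⁻³)/(1.19×10⁻⁴ × 1.06) = 23.7 m/s;  v_g = (−2.3×10⁻³)/(1.19×10⁻⁴ × 1.06) = −18.2 m/s
|V_g| = √(u_g² + v_g²) = 29.9 m/s

30 m/s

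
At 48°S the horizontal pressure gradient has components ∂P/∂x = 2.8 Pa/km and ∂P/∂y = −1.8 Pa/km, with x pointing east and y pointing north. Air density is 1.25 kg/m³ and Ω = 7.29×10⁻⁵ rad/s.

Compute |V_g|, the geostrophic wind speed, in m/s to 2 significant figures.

25 m/s

Coriolis parameter at 48°S:
f = 2Ω sin φ = 2 × 7.29×10⁻⁵ × sin 48° = 1.08×10⁻⁴ s⁻¹
In the Southern Hemisphere f is negative: f = −1.08×10⁻⁴ s⁻¹.
Component geostrophic relations (x east, y north):
u_g = −(1/(fρ)) ∂P/∂y,  v_g = (1/(fρ)) ∂P/∂x
u_g = −(−1.8×10⁻³)/(−1.08×10⁻⁴ × 1.25) = −13.3 m/s;  v_g = (2.8×10⁻³)/(−1.08×10⁻⁴ × 1.25) = −20.7 m/s
|V_g| = √(u_g² + v_g²) = 24.6 m/s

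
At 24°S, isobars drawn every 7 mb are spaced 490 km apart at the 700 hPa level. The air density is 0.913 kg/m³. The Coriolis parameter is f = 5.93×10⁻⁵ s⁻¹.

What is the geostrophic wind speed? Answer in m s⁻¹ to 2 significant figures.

26 m s⁻¹

Pressure gradient: |∂P/∂n| = 700 Pa / 490000 m = 1.43×10⁻³ Pa/m
Geostrophic balance (pressure-gradient force = Coriolis force):
V_g = (1/(fρ)) |∂P/∂n| = 1.43×10⁻³ / (5.93×10⁻⁵ × 0.913) = 26.4 m/s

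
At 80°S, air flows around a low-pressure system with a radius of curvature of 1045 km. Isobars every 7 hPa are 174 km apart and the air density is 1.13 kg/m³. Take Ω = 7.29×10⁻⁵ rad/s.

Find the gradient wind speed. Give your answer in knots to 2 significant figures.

42 knots

Coriolis parameter at 80°S:
f = 2Ω sin φ = 2 × 7.29×10⁻⁵ × sin 80° = 1.44×10⁻⁴ s⁻¹
Pressure gradient: |∂P/∂n| = 700 Pa / 174000 m = 4.02×10⁻³ Pa/m
Geostrophic speed: V_g = |∂P/∂n|/(fρ) = 4.02×10⁻³/(1.44×10⁻⁴ × 1.13) = 24.8 m/s
Around a low, centrifugal force acts outward with Coriolis, so pressure-gradient force balances both:
(1/ρ)|∂P/∂n| = fV + V²/R  →  V² + fR·V − fR·V_g = 0
With fR = 1.44×10⁻⁴ × 1045×10³ m = 150 m/s:
V = [−fR + √((fR)² + 4 fR V_g)]/2 = [−150 + √(150² + 4×150×24.8)]/2 = 21.7 m/s
Subgeostrophic (V < V_g = 24.8 m/s), as expected around a low.
Converting: 21.7 m/s × 1.944 = 42 knots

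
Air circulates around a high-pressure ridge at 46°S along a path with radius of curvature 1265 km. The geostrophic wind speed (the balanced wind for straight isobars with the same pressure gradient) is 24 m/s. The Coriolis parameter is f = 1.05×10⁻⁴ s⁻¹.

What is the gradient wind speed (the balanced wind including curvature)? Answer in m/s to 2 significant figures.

Around a high, pressure-gradient force acts outward with centrifugal, so Coriolis balances both:
fV = (1/ρ)|∂P/∂n| + V²/R  →  V² − fR·V + fR·V_g = 0
With fR = 1.05×10⁻⁴ × 1265×10³ m = 133 m/s:
V = [fR − √((fR)² − 4 fR V_g)]/2 = [133 − √(133² − 4×133×24)]/2 = 31.4 m/s
Supergeostrophic (V > V_g = 24 m/s), as expected around a high.

31 m/s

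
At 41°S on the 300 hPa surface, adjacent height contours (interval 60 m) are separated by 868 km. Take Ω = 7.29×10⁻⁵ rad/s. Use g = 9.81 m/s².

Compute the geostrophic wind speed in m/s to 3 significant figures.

7.09 m/s

Coriolis parameter at 41°S:
f = 2Ω sin φ = 2 × 7.29×10⁻⁵ × sin 41° = 9.57×10⁻⁵ s⁻¹
Height gradient: |∂Z/∂n| = 60 m / 868000 m = 6.91×10⁻⁵
On a pressure surface, geostrophic balance gives V_g = (g/f)|∂Z/∂n|:
V_g = 9.81 × 6.91×10⁻⁵ / 9.57×10⁻⁵ = 7.09 m/s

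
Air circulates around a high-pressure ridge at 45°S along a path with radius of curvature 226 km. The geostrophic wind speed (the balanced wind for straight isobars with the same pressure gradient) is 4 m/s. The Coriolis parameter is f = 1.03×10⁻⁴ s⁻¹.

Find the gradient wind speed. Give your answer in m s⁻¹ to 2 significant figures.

5.1 m s⁻¹

Around a high, pressure-gradient force acts outward with centrifugal, so Coriolis balances both:
fV = (1/ρ)|∂P/∂n| + V²/R  →  V² − fR·V + fR·V_g = 0
With fR = 1.03×10⁻⁴ × 226×10³ m = 23.3 m/s:
V = [fR − √((fR)² − 4 fR V_g)]/2 = [23.3 − √(23.3² − 4×23.3×4)]/2 = 5.13 m/s
Supergeostrophic (V > V_g = 4 m/s), as expected around a high.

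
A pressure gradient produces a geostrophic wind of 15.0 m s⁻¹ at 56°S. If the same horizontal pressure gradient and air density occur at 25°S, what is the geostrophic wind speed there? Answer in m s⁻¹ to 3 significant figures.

29.4 m s⁻¹

With the same pressure gradient and density, V_g ∝ 1/f ∝ 1/sin φ.
V₂ = V₁ · sin φ₁ / sin φ₂ = 15.0 × sin 56° / sin 25°
V₂ = 15.0 × 0.8290/0.4226 = 29.4 m s⁻¹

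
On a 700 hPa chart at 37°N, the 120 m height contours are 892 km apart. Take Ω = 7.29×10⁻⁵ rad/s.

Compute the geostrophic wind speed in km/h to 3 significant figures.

Coriolis parameter at 37°N:
f = 2Ω sin φ = 2 × 7.29×10⁻⁵ × sin 37° = 8.77×10⁻⁵ s⁻¹
Height gradient: |∂Z/∂n| = 120 m / 892000 m = 1.35×10⁻⁴
On a pressure surface, geostrophic balance gives V_g = (g/f)|∂Z/∂n|:
V_g = 9.81 × 1.35×10⁻⁴ / 8.77×10⁻⁵ = 15.0 m/s
Converting: 15.0 m/s × 3.6 = 54.1 km/h

54.1 km/h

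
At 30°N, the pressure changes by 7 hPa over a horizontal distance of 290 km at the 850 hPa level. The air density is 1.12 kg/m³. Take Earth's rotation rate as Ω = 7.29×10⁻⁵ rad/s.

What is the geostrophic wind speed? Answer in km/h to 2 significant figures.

Coriolis parameter at 30°N:
f = 2Ω sin φ = 2 × 7.29×10⁻⁵ × sin 30° = 7.29×10⁻⁵ s⁻¹
Pressure gradient: |∂P/∂n| = 700 Pa / 290000 m = 2.41×10⁻³ Pa/m
Geostrophic balance (pressure-gradient force = Coriolis force):
V_g = (1/(fρ)) |∂P/∂n| = 2.41×10⁻³ / (7.29×10⁻⁵ × 1.12) = 29.6 m/s
Converting: 29.6 m/s × 3.6 = 110 km/h

110 km/h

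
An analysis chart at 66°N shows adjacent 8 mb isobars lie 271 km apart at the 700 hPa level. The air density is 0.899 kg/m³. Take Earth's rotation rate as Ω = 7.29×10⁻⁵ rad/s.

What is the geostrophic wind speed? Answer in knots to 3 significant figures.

Coriolis parameter at 66°N:
f = 2Ω sin φ = 2 × 7.29×10⁻⁵ × sin 66° = 1.33×10⁻⁴ s⁻¹
Pressure gradient: |∂P/∂n| = 800 Pa / 271000 m = 2.95×10⁻³ Pa/m
Geostrophic balance (pressure-gradient force = Coriolis force):
V_g = (1/(fρ)) |∂P/∂n| = 2.95×10⁻³ / (1.33×10⁻⁴ × 0.899) = 24.7 m/s
Converting: 24.7 m/s × 1.944 = 47.9 knots

47.9 knots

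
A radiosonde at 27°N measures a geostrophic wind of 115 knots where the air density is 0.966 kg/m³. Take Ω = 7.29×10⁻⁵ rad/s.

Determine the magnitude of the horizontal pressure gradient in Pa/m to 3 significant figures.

3.78×10⁻³ Pa/m

Coriolis parameter at 27°N:
f = 2Ω sin φ = 2 × 7.29×10⁻⁵ × sin 27° = 6.62×10⁻⁵ s⁻¹
Wind speed in SI: 115 knots = 59.2 m/s
Geostrophic balance rearranged: |∂P/∂n| = f ρ V_g
|∂P/∂n| = 6.62×10⁻⁵ × 0.966 × 59.2 = 3.78×10⁻³ Pa/m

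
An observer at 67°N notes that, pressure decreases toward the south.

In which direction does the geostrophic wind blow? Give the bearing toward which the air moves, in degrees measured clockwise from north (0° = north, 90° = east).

The pressure-gradient force points toward the south (bearing 180°).
Geostrophic balance: in the Northern Hemisphere the Coriolis force deflects motion to the right, so the geostrophic wind blows 90° to the right of the pressure-gradient force (low pressure on the left).
Rotating 180° by 90° clockwise gives 270° — the wind blows toward the west.

270°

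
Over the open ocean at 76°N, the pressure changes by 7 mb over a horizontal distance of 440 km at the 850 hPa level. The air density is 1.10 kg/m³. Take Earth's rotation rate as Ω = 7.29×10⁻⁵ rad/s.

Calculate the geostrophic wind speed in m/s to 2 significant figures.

10 m/s

Coriolis parameter at 76°N:
f = 2Ω sin φ = 2 × 7.29×10⁻⁵ × sin 76° = 1.41×10⁻⁴ s⁻¹
Pressure gradient: |∂P/∂n| = 700 Pa / 440000 m = 1.59×10⁻³ Pa/m
Geostrophic balance (pressure-gradient force = Coriolis force):
V_g = (1/(fρ)) |∂P/∂n| = 1.59×10⁻³ / (1.41×10⁻⁴ × 1.10) = 10.2 m/s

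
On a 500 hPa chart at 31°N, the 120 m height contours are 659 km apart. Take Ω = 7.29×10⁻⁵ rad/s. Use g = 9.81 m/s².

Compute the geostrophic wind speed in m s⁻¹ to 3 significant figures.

23.8 m s⁻¹

Coriolis parameter at 31°N:
f = 2Ω sin φ = 2 × 7.29×10⁻⁵ × sin 31° = 7.51×10⁻⁵ s⁻¹
Height gradient: |∂Z/∂n| = 120 m / 659000 m = 1.82×10⁻⁴
On a pressure surface, geostrophic balance gives V_g = (g/f)|∂Z/∂n|:
V_g = 9.81 × 1.82×10⁻⁴ / 7.51×10⁻⁵ = 23.8 m/s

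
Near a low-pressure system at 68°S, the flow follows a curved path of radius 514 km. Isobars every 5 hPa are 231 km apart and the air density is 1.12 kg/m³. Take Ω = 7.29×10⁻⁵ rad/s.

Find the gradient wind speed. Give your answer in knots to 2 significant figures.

24 knots

Coriolis parameter at 68°S:
f = 2Ω sin φ = 2 × 7.29×10⁻⁵ × sin 68° = 1.35×10⁻⁴ s⁻¹
Pressure gradient: |∂P/∂n| = 500 Pa / 231000 m = 2.16×10⁻³ Pa/m
Geostrophic speed: V_g = |∂P/∂n|/(fρ) = 2.16×10⁻³/(1.35×10⁻⁴ × 1.12) = 14.3 m/s
Around a low, centrifugal force acts outward with Coriolis, so pressure-gradient force balances both:
(1/ρ)|∂P/∂n| = fV + V²/R  →  V² + fR·V − fR·V_g = 0
With fR = 1.35×10⁻⁴ × 514×10³ m = 69.5 m/s:
V = [−fR + √((fR)² + 4 fR V_g)]/2 = [−69.5 + √(69.5² + 4×69.5×14.3)]/2 = 12.2 m/s
Subgeostrophic (V < V_g = 14.3 m/s), as expected around a low.
Converting: 12.2 m/s × 1.944 = 24 knots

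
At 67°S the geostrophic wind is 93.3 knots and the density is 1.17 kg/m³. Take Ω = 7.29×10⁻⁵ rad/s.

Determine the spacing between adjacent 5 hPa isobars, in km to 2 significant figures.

66 km

Coriolis parameter at 67°S:
f = 2Ω sin φ = 2 × 7.29×10⁻⁵ × sin 67° = 1.34×10⁻⁴ s⁻¹
Wind speed in SI: 93.3 knots = 48.0 m/s
Geostrophic balance rearranged: |∂P/∂n| = f ρ V_g
|∂P/∂n| = 1.34×10⁻⁴ × 1.17 × 48.0 = 7.54×10⁻³ Pa/m
Isobar spacing: Δn = ΔP/|∂P/∂n| = 500 Pa / 7.54×10⁻³ Pa/m = 66341 m ≈ 66 km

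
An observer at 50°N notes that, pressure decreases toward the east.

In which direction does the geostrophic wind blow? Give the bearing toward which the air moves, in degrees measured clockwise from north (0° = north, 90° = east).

180°

The pressure-gradient force points toward the east (bearing 090°).
Geostrophic balance: in the Northern Hemisphere the Coriolis force deflects motion to the right, so the geostrophic wind blows 90° to the right of the pressure-gradient force (low pressure on the left).
Rotating 090° by 90° clockwise gives 180° — the wind blows toward the south.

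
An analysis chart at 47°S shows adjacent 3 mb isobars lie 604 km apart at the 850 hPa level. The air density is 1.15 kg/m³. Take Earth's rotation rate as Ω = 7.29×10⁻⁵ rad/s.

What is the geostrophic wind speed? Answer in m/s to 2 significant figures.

4.1 m/s

Coriolis parameter at 47°S:
f = 2Ω sin φ = 2 × 7.29×10⁻⁵ × sin 47° = 1.07×10⁻⁴ s⁻¹
Pressure gradient: |∂P/∂n| = 300 Pa / 604000 m = 4.97×10⁻⁴ Pa/m
Geostrophic balance (pressure-gradient force = Coriolis force):
V_g = (1/(fρ)) |∂P/∂n| = 4.97×10⁻⁴ / (1.07×10⁻⁴ × 1.15) = 4.05 m/s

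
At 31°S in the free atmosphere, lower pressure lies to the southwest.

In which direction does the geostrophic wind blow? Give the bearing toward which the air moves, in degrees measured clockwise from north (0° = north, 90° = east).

The pressure-gradient force points toward the southwest (bearing 225°).
Geostrophic balance: in the Southern Hemisphere the Coriolis force deflects motion to the left, so the geostrophic wind blows 90° to the left of the pressure-gradient force (low pressure on the right).
Rotating 225° by 90° counterclockwise gives 135° — the wind blows toward the southeast.

135°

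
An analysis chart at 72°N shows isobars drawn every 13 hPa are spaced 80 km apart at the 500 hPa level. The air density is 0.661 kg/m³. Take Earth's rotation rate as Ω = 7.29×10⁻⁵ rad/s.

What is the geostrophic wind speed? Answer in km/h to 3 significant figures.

Coriolis parameter at 72°N:
f = 2Ω sin φ = 2 × 7.29×10⁻⁵ × sin 72° = 1.39×10⁻⁴ s⁻¹
Pressure gradient: |∂P/∂n| = 1300 Pa / 80000 m = 1.62×10⁻² Pa/m
Geostrophic balance (pressure-gradient force = Coriolis force):
V_g = (1/(fρ)) |∂P/∂n| = 1.62×10⁻² / (1.39×10⁻⁴ × 0.661) = 177 m/s
Converting: 177 m/s × 3.6 = 638 km/h

638 km/h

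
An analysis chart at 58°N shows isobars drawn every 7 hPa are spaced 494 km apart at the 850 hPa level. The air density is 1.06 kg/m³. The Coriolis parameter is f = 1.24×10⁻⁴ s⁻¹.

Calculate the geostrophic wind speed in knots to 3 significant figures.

Pressure gradient: |∂P/∂n| = 700 Pa / 494000 m = 1.42×10⁻³ Pa/m
Geostrophic balance (pressure-gradient force = Coriolis force):
V_g = (1/(fρ)) |∂P/∂n| = 1.42×10⁻³ / (1.24×10⁻⁴ × 1.06) = 10.8 m/s
Converting: 10.8 m/s × 1.944 = 21.0 knots

21.0 knots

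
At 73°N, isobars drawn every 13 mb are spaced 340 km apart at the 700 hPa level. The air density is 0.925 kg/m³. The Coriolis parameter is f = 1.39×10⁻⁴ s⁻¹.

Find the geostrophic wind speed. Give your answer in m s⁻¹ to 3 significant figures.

29.7 m s⁻¹

Pressure gradient: |∂P/∂n| = 1300 Pa / 340000 m = 3.82×10⁻³ Pa/m
Geostrophic balance (pressure-gradient force = Coriolis force):
V_g = (1/(fρ)) |∂P/∂n| = 3.82×10⁻³ / (1.39×10⁻⁴ × 0.925) = 29.7 m/s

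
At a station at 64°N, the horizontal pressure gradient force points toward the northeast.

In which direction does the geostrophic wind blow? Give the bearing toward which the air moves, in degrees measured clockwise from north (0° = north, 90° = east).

135°

The pressure-gradient force points toward the northeast (bearing 045°).
Geostrophic balance: in the Northern Hemisphere the Coriolis force deflects motion to the right, so the geostrophic wind blows 90° to the right of the pressure-gradient force (low pressure on the left).
Rotating 045° by 90° clockwise gives 135° — the wind blows toward the southeast.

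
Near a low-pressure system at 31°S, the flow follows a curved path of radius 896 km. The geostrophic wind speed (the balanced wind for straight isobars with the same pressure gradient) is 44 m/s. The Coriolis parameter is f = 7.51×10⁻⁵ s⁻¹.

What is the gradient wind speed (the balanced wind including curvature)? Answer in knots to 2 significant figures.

Around a low, centrifugal force acts outward with Coriolis, so pressure-gradient force balances both:
(1/ρ)|∂P/∂n| = fV + V²/R  →  V² + fR·V − fR·V_g = 0
With fR = 7.51×10⁻⁵ × 896×10³ m = 67.3 m/s:
V = [−fR + √((fR)² + 4 fR V_g)]/2 = [−67.3 + √(67.3² + 4×67.3×44)]/2 = 30.3 m/s
Subgeostrophic (V < V_g = 44 m/s), as expected around a low.
Converting: 30.3 m/s × 1.944 = 59 knots

59 knots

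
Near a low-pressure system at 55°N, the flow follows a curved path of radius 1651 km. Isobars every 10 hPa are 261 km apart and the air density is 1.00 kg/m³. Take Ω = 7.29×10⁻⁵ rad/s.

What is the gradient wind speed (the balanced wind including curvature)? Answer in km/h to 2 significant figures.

100 km/h

Coriolis parameter at 55°N:
f = 2Ω sin φ = 2 × 7.29×10⁻⁵ × sin 55° = 1.19×10⁻⁴ s⁻¹
Pressure gradient: |∂P/∂n| = 1000 Pa / 261000 m = 3.83×10⁻³ Pa/m
Geostrophic speed: V_g = |∂P/∂n|/(fρ) = 3.83×10⁻³/(1.19×10⁻⁴ × 1.00) = 32.1 m/s
Around a low, centrifugal force acts outward with Coriolis, so pressure-gradient force balances both:
(1/ρ)|∂P/∂n| = fV + V²/R  →  V² + fR·V − fR·V_g = 0
With fR = 1.19×10⁻⁴ × 1651×10³ m = 197 m/s:
V = [−fR + √((fR)² + 4 fR V_g)]/2 = [−197 + √(197² + 4×197×32.1)]/2 = 28.1 m/s
Subgeostrophic (V < V_g = 32.1 m/s), as expected around a low.
Converting: 28.1 m/s × 3.6 = 100 km/h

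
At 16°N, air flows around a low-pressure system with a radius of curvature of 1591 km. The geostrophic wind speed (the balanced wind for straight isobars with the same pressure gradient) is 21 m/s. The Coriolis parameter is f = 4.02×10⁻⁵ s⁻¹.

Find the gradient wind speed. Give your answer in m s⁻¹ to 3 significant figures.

16.7 m s⁻¹

Around a low, centrifugal force acts outward with Coriolis, so pressure-gradient force balances both:
(1/ρ)|∂P/∂n| = fV + V²/R  →  V² + fR·V − fR·V_g = 0
With fR = 4.02×10⁻⁵ × 1591×10³ m = 64.0 m/s:
V = [−fR + √((fR)² + 4 fR V_g)]/2 = [−64.0 + √(64.0² + 4×64.0×21)]/2 = 16.7 m/s
Subgeostrophic (V < V_g = 21 m/s), as expected around a low.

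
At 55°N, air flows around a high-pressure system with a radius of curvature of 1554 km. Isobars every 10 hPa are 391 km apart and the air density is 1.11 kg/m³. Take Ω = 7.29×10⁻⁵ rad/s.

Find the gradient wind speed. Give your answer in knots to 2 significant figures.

43 knots

Coriolis parameter at 55°N:
f = 2Ω sin φ = 2 × 7.29×10⁻⁵ × sin 55° = 1.19×10⁻⁴ s⁻¹
Pressure gradient: |∂P/∂n| = 1000 Pa / 391000 m = 2.56×10⁻³ Pa/m
Geostrophic speed: V_g = |∂P/∂n|/(fρ) = 2.56×10⁻³/(1.19×10⁻⁴ × 1.11) = 19.3 m/s
Around a high, pressure-gradient force acts outward with centrifugal, so Coriolis balances both:
fV = (1/ρ)|∂P/∂n| + V²/R  →  V² − fR·V + fR·V_g = 0
With fR = 1.19×10⁻⁴ × 1554×10³ m = 186 m/s:
V = [fR − √((fR)² − 4 fR V_g)]/2 = [186 − √(186² − 4×186×19.3)]/2 = 21.9 m/s
Supergeostrophic (V > V_g = 19.3 m/s), as expected around a high.
Converting: 21.9 m/s × 1.944 = 43 knots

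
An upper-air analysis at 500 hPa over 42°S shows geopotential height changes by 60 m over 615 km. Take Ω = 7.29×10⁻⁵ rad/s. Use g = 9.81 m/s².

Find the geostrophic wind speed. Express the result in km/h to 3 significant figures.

Coriolis parameter at 42°S:
f = 2Ω sin φ = 2 × 7.29×10⁻⁵ × sin 42° = 9.76×10⁻⁵ s⁻¹
Height gradient: |∂Z/∂n| = 60 m / 615000 m = 9.76×10⁻⁵
On a pressure surface, geostrophic balance gives V_g = (g/f)|∂Z/∂n|:
V_g = 9.81 × 9.76×10⁻⁵ / 9.76×10⁻⁵ = 9.81 m/s
Converting: 9.81 m/s × 3.6 = 35.3 km/h

35.3 km/h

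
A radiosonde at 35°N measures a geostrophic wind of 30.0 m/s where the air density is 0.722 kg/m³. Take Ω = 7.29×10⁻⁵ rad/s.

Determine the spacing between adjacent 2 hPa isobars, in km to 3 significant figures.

110 km

Coriolis parameter at 35°N:
f = 2Ω sin φ = 2 × 7.29×10⁻⁵ × sin 35° = 8.36×10⁻⁵ s⁻¹
Geostrophic balance rearranged: |∂P/∂n| = f ρ V_g
|∂P/∂n| = 8.36×10⁻⁵ × 0.722 × 30.0 = 1.81×10⁻³ Pa/m
Isobar spacing: Δn = ΔP/|∂P/∂n| = 200 Pa / 1.81×10⁻³ Pa/m = 110414 m ≈ 110 km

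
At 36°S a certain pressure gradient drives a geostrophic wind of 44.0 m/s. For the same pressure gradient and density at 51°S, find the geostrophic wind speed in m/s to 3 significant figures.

With the same pressure gradient and density, V_g ∝ 1/f ∝ 1/sin φ.
V₂ = V₁ · sin φ₁ / sin φ₂ = 44.0 × sin 36° / sin 51°
V₂ = 44.0 × 0.5878/0.7771 = 33.3 m/s

33.3 m/s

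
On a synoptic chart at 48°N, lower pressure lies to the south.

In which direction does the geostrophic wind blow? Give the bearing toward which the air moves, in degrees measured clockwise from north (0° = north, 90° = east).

270°

The pressure-gradient force points toward the south (bearing 180°).
Geostrophic balance: in the Northern Hemisphere the Coriolis force deflects motion to the right, so the geostrophic wind blows 90° to the right of the pressure-gradient force (low pressure on the left).
Rotating 180° by 90° clockwise gives 270° — the wind blows toward the west.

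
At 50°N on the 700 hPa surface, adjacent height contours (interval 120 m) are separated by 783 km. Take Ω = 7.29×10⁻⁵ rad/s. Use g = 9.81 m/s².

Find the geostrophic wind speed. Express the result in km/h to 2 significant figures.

Coriolis parameter at 50°N:
f = 2Ω sin φ = 2 × 7.29×10⁻⁵ × sin 50° = 1.12×10⁻⁴ s⁻¹
Height gradient: |∂Z/∂n| = 120 m / 783000 m = 1.53×10⁻⁴
On a pressure surface, geostrophic balance gives V_g = (g/f)|∂Z/∂n|:
V_g = 9.81 × 1.53×10⁻⁴ / 1.12×10⁻⁴ = 13.5 m/s
Converting: 13.5 m/s × 3.6 = 48 km/h

48 km/h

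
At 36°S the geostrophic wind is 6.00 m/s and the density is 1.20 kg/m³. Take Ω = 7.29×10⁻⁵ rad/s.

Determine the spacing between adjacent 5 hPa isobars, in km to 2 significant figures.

810 km

Coriolis parameter at 36°S:
f = 2Ω sin φ = 2 × 7.29×10⁻⁵ × sin 36° = 8.57×10⁻⁵ s⁻¹
Geostrophic balance rearranged: |∂P/∂n| = f ρ V_g
|∂P/∂n| = 8.57×10⁻⁵ × 1.20 × 6.00 = 6.17×10⁻⁴ Pa/m
Isobar spacing: Δn = ΔP/|∂P/∂n| = 500 Pa / 6.17×10⁻⁴ Pa/m = 810329 m ≈ 810 km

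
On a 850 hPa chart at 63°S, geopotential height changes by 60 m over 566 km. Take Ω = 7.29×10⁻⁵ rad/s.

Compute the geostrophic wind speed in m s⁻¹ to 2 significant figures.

Coriolis parameter at 63°S:
f = 2Ω sin φ = 2 × 7.29×10⁻⁵ × sin 63° = 1.30×10⁻⁴ s⁻¹
Height gradient: |∂Z/∂n| = 60 m / 566000 m = 1.06×10⁻⁴
On a pressure surface, geostrophic balance gives V_g = (g/f)|∂Z/∂n|:
V_g = 9.81 × 1.06×10⁻⁴ / 1.30×10⁻⁴ = 8.01 m/s

8.0 m s⁻¹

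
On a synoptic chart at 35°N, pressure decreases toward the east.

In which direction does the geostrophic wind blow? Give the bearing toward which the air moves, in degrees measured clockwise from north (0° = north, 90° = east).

180°

The pressure-gradient force points toward the east (bearing 090°).
Geostrophic balance: in the Northern Hemisphere the Coriolis force deflects motion to the right, so the geostrophic wind blows 90° to the right of the pressure-gradient force (low pressure on the left).
Rotating 090° by 90° clockwise gives 180° — the wind blows toward the south.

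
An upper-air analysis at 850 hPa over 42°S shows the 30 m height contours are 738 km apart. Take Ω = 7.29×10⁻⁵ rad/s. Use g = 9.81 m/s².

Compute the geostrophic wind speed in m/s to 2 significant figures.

Coriolis parameter at 42°S:
f = 2Ω sin φ = 2 × 7.29×10⁻⁵ × sin 42° = 9.76×10⁻⁵ s⁻¹
Height gradient: |∂Z/∂n| = 30 m / 738000 m = 4.07×10⁻⁵
On a pressure surface, geostrophic balance gives V_g = (g/f)|∂Z/∂n|:
V_g = 9.81 × 4.07×10⁻⁵ / 9.76×10⁻⁵ = 4.09 m/s

4.1 m/s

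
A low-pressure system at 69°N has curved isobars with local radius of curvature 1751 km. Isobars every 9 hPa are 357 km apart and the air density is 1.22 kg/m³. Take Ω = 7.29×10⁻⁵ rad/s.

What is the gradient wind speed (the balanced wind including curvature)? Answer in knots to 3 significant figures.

Coriolis parameter at 69°N:
f = 2Ω sin φ = 2 × 7.29×10⁻⁵ × sin 69° = 1.36×10⁻⁴ s⁻¹
Pressure gradient: |∂P/∂n| = 900 Pa / 357000 m = 2.52×10⁻³ Pa/m
Geostrophic speed: V_g = |∂P/∂n|/(fρ) = 2.52×10⁻³/(1.36×10⁻⁴ × 1.22) = 15.2 m/s
Around a low, centrifugal force acts outward with Coriolis, so pressure-gradient force balances both:
(1/ρ)|∂P/∂n| = fV + V²/R  →  V² + fR·V − fR·V_g = 0
With fR = 1.36×10⁻⁴ × 1751×10³ m = 238 m/s:
V = [−fR + √((fR)² + 4 fR V_g)]/2 = [−238 + √(238² + 4×238×15.2)]/2 = 14.3 m/s
Subgeostrophic (V < V_g = 15.2 m/s), as expected around a low.
Converting: 14.3 m/s × 1.944 = 27.8 knots

27.8 knots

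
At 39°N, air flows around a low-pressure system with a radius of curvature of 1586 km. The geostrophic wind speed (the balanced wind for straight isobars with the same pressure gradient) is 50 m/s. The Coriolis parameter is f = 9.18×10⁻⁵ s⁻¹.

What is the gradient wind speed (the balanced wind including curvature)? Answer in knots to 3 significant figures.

Around a low, centrifugal force acts outward with Coriolis, so pressure-gradient force balances both:
(1/ρ)|∂P/∂n| = fV + V²/R  →  V² + fR·V − fR·V_g = 0
With fR = 9.18×10⁻⁵ × 1586×10³ m = 146 m/s:
V = [−fR + √((fR)² + 4 fR V_g)]/2 = [−146 + √(146² + 4×146×50)]/2 = 39.4 m/s
Subgeostrophic (V < V_g = 50 m/s), as expected around a low.
Converting: 39.4 m/s × 1.944 = 76.5 knots

76.5 knots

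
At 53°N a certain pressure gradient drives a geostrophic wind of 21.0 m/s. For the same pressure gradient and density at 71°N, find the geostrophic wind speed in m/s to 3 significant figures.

With the same pressure gradient and density, V_g ∝ 1/f ∝ 1/sin φ.
V₂ = V₁ · sin φ₁ / sin φ₂ = 21.0 × sin 53° / sin 71°
V₂ = 21.0 × 0.7986/0.9455 = 17.7 m/s

17.7 m/s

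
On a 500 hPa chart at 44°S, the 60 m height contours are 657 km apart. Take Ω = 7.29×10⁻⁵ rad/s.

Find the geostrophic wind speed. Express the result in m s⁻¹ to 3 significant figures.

8.85 m s⁻¹

Coriolis parameter at 44°S:
f = 2Ω sin φ = 2 × 7.29×10⁻⁵ × sin 44° = 1.01×10⁻⁴ s⁻¹
Height gradient: |∂Z/∂n| = 60 m / 657000 m = 9.13×10⁻⁵
On a pressure surface, geostrophic balance gives V_g = (g/f)|∂Z/∂n|:
V_g = 9.81 × 9.13×10⁻⁵ / 1.01×10⁻⁴ = 8.85 m/s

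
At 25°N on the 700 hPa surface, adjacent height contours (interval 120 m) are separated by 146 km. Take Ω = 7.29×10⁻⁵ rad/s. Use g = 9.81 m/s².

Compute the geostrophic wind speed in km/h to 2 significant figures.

470 km/h

Coriolis parameter at 25°N:
f = 2Ω sin φ = 2 × 7.29×10⁻⁵ × sin 25° = 6.16×10⁻⁵ s⁻¹
Height gradient: |∂Z/∂n| = 120 m / 146000 m = 8.22×10⁻⁴
On a pressure surface, geostrophic balance gives V_g = (g/f)|∂Z/∂n|:
V_g = 9.81 × 8.22×10⁻⁴ / 6.16×10⁻⁵ = 131 m/s
Converting: 131 m/s × 3.6 = 470 km/h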